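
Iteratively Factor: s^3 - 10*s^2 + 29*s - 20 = (s - 4)*(s^2 - 6*s + 5) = (s - 4)*(s - 1)*(s - 5)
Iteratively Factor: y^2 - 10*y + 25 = (y - 5)*(y - 5)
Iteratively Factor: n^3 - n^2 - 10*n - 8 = (n + 2)*(n^2 - 3*n - 4) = (n - 4)*(n + 2)*(n + 1)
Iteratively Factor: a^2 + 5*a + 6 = (a + 3)*(a + 2)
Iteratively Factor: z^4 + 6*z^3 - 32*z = (z + 4)*(z^3 + 2*z^2 - 8*z) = (z - 2)*(z + 4)*(z^2 + 4*z) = z*(z - 2)*(z + 4)*(z + 4)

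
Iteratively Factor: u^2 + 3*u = (u + 3)*(u)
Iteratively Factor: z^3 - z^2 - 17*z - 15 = (z + 3)*(z^2 - 4*z - 5) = (z - 5)*(z + 3)*(z + 1)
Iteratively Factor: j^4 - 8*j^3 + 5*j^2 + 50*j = (j - 5)*(j^3 - 3*j^2 - 10*j) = (j - 5)*(j + 2)*(j^2 - 5*j) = j*(j - 5)*(j + 2)*(j - 5)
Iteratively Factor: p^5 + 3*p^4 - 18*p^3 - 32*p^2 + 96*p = (p)*(p^4 + 3*p^3 - 18*p^2 - 32*p + 96) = p*(p + 4)*(p^3 - p^2 - 14*p + 24) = p*(p + 4)^2*(p^2 - 5*p + 6) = p*(p - 2)*(p + 4)^2*(p - 3)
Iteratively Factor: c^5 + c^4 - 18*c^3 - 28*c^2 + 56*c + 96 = (c - 2)*(c^4 + 3*c^3 - 12*c^2 - 52*c - 48) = (c - 4)*(c - 2)*(c^3 + 7*c^2 + 16*c + 12) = (c - 4)*(c - 2)*(c + 2)*(c^2 + 5*c + 6) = (c - 4)*(c - 2)*(c + 2)^2*(c + 3)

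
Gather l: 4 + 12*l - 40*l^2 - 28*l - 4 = -40*l^2 - 16*l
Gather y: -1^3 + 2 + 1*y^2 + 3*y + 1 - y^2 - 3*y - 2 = 0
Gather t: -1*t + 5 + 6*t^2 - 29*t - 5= 6*t^2 - 30*t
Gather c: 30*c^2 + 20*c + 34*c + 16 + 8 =30*c^2 + 54*c + 24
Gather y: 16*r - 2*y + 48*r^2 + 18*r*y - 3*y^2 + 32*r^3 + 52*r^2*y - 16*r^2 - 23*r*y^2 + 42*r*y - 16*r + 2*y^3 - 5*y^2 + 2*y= 32*r^3 + 32*r^2 + 2*y^3 + y^2*(-23*r - 8) + y*(52*r^2 + 60*r)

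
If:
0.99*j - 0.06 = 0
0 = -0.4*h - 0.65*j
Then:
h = -0.10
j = 0.06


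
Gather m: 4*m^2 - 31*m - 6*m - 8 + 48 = 4*m^2 - 37*m + 40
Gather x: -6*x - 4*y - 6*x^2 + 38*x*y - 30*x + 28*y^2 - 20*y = -6*x^2 + x*(38*y - 36) + 28*y^2 - 24*y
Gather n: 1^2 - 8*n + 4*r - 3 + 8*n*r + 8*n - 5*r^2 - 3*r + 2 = 8*n*r - 5*r^2 + r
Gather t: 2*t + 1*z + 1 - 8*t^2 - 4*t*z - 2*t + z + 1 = -8*t^2 - 4*t*z + 2*z + 2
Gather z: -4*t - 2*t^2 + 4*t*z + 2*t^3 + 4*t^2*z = 2*t^3 - 2*t^2 - 4*t + z*(4*t^2 + 4*t)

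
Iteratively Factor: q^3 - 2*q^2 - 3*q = (q)*(q^2 - 2*q - 3) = q*(q + 1)*(q - 3)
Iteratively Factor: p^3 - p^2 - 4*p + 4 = (p + 2)*(p^2 - 3*p + 2) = (p - 1)*(p + 2)*(p - 2)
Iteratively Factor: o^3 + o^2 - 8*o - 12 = (o + 2)*(o^2 - o - 6) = (o - 3)*(o + 2)*(o + 2)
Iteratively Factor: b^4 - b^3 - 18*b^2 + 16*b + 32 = (b - 4)*(b^3 + 3*b^2 - 6*b - 8) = (b - 4)*(b - 2)*(b^2 + 5*b + 4) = (b - 4)*(b - 2)*(b + 1)*(b + 4)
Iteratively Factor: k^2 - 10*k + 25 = (k - 5)*(k - 5)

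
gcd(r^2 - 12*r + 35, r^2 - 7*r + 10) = r - 5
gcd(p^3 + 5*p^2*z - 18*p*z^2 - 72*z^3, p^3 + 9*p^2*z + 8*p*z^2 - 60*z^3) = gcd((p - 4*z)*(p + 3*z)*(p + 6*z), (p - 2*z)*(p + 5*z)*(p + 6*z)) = p + 6*z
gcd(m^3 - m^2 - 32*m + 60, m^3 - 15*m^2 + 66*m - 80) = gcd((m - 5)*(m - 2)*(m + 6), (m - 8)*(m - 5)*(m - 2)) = m^2 - 7*m + 10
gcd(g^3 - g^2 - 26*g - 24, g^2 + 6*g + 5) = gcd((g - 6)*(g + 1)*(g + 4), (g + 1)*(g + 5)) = g + 1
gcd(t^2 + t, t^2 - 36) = 1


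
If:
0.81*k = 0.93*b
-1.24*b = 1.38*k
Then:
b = 0.00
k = 0.00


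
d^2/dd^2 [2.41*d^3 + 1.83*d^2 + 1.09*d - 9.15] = 14.46*d + 3.66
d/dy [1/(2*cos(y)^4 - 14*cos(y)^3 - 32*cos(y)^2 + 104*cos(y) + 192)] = (-4*sin(y)^2 - 29*cos(y) + 30)*sin(y)/(2*(cos(y) - 8)^2*(cos(y) - 3)^2*(cos(y) + 2)^3)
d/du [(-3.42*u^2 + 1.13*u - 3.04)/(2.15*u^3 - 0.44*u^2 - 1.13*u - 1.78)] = (7.353*u^4 - 4.859*u^3 + 23.9698*u^2 + 9.5*u - 5.4466)/(4.6225*u^6 - 1.892*u^5 - 4.6654*u^4 - 6.6596*u^3 + 2.8433*u^2 + 4.0228*u + 3.1684)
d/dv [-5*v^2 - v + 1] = -10*v - 1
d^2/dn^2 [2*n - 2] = 0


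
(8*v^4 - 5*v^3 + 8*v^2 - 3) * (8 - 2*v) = -16*v^5 + 74*v^4 - 56*v^3 + 64*v^2 + 6*v - 24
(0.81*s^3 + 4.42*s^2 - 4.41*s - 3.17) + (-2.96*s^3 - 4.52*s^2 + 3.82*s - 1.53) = -2.15*s^3 - 0.0999999999999996*s^2 - 0.59*s - 4.7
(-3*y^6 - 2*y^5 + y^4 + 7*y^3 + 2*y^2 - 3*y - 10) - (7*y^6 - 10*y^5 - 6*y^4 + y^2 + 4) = -10*y^6 + 8*y^5 + 7*y^4 + 7*y^3 + y^2 - 3*y - 14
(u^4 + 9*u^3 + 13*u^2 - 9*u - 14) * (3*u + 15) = 3*u^5 + 42*u^4 + 174*u^3 + 168*u^2 - 177*u - 210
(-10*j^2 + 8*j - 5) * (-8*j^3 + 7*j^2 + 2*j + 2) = 80*j^5 - 134*j^4 + 76*j^3 - 39*j^2 + 6*j - 10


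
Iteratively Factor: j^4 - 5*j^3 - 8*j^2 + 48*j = (j)*(j^3 - 5*j^2 - 8*j + 48) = j*(j + 3)*(j^2 - 8*j + 16) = j*(j - 4)*(j + 3)*(j - 4)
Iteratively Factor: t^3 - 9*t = (t)*(t^2 - 9) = t*(t - 3)*(t + 3)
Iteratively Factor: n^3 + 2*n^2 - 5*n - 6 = (n + 1)*(n^2 + n - 6) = (n + 1)*(n + 3)*(n - 2)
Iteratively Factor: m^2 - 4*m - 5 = (m - 5)*(m + 1)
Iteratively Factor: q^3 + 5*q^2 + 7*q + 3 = (q + 1)*(q^2 + 4*q + 3) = (q + 1)*(q + 3)*(q + 1)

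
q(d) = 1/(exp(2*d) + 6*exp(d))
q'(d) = (-2*exp(2*d) - 6*exp(d))/(exp(2*d) + 6*exp(d))^2 = 2*(-exp(d) - 3)*exp(-d)/(exp(d) + 6)^2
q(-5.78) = 53.93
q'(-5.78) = -53.96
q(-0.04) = 0.15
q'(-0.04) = -0.17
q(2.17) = 0.01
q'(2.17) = -0.01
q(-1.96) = 1.16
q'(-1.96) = -1.18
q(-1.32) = 0.60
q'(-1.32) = -0.62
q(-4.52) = 15.28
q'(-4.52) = -15.31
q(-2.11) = 1.35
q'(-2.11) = -1.37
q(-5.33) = 34.38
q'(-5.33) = -34.41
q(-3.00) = 3.32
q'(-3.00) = -3.35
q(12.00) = 0.00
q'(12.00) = 0.00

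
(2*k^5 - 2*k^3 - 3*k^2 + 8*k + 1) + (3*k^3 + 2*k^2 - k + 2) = 2*k^5 + k^3 - k^2 + 7*k + 3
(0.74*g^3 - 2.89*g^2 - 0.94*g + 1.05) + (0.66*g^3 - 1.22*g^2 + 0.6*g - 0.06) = 1.4*g^3 - 4.11*g^2 - 0.34*g + 0.99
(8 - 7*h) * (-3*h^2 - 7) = 21*h^3 - 24*h^2 + 49*h - 56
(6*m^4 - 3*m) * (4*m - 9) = 24*m^5 - 54*m^4 - 12*m^2 + 27*m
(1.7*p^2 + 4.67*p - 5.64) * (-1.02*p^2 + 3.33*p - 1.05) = -1.734*p^4 + 0.8976*p^3 + 19.5189*p^2 - 23.6847*p + 5.922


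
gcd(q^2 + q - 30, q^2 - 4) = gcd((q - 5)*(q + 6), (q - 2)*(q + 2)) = 1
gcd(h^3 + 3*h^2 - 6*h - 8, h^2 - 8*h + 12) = h - 2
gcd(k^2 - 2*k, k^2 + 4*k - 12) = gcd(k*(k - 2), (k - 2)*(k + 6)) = k - 2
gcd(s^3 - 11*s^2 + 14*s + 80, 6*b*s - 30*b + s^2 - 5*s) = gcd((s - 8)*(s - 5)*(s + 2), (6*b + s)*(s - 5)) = s - 5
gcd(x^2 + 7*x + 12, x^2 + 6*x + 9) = x + 3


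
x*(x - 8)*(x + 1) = x^3 - 7*x^2 - 8*x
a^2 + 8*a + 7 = (a + 1)*(a + 7)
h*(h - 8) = h^2 - 8*h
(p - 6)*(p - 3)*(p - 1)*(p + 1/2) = p^4 - 19*p^3/2 + 22*p^2 - 9*p/2 - 9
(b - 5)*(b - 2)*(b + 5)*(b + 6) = b^4 + 4*b^3 - 37*b^2 - 100*b + 300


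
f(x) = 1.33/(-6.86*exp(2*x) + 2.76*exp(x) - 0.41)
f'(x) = 1.33*(13.72*exp(2*x) - 2.76*exp(x))/(-6.86*exp(2*x) + 2.76*exp(x) - 0.41)^2 = (18.2476*exp(x) - 3.6708)*exp(x)/(6.86*exp(2*x) - 2.76*exp(x) + 0.41)^2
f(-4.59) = -3.48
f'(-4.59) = -0.24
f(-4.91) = -3.41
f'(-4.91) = -0.17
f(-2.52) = -5.72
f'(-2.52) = -3.28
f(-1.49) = -9.75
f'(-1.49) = 5.35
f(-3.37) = -4.12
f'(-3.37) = -1.00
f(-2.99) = -4.61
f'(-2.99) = -1.66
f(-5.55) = -3.33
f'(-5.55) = -0.09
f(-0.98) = -3.91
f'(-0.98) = 10.29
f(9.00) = 0.00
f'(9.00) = 0.00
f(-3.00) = -4.59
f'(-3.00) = -1.64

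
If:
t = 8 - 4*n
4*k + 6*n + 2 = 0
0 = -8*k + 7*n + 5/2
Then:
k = 1/76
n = -13/38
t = 178/19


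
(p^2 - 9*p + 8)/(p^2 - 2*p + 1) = (p - 8)/(p - 1)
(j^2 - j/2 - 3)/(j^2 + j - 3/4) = 2*(j - 2)/(2*j - 1)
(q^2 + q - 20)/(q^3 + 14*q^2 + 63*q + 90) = (q - 4)/(q^2 + 9*q + 18)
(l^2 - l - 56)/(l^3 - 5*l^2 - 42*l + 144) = (l + 7)/(l^2 + 3*l - 18)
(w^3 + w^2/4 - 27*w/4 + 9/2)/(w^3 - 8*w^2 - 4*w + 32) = (4*w^2 + 9*w - 9)/(4*(w^2 - 6*w - 16))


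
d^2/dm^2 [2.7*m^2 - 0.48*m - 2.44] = 5.40000000000000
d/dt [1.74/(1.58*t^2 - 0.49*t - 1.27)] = (0.8526 - 5.4984*t)/(-1.58*t^2 + 0.49*t + 1.27)^2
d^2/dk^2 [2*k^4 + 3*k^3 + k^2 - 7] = 24*k^2 + 18*k + 2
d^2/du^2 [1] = 0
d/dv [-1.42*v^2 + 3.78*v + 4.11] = 3.78 - 2.84*v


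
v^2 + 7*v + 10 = (v + 2)*(v + 5)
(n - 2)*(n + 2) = n^2 - 4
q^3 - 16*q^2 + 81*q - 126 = (q - 7)*(q - 6)*(q - 3)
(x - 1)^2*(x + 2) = x^3 - 3*x + 2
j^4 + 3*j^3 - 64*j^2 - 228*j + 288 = (j - 8)*(j - 1)*(j + 6)^2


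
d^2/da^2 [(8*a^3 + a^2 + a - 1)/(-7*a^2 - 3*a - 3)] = 4*(34*a^3 - 3*a^2 - 45*a - 6)/(343*a^6 + 441*a^5 + 630*a^4 + 405*a^3 + 270*a^2 + 81*a + 27)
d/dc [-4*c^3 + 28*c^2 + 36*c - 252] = -12*c^2 + 56*c + 36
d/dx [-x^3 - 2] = -3*x^2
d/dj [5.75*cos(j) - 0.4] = -5.75*sin(j)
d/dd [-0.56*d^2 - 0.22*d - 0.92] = -1.12*d - 0.22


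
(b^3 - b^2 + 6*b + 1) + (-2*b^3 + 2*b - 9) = -b^3 - b^2 + 8*b - 8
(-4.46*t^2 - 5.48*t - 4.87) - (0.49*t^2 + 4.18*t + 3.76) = -4.95*t^2 - 9.66*t - 8.63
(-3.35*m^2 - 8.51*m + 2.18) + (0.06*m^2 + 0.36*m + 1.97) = -3.29*m^2 - 8.15*m + 4.15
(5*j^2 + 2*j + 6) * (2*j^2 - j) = 10*j^4 - j^3 + 10*j^2 - 6*j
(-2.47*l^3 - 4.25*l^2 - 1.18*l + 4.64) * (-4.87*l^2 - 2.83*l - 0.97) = 12.0289*l^5 + 27.6876*l^4 + 20.17*l^3 - 15.1349*l^2 - 11.9866*l - 4.5008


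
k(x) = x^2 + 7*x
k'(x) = 2*x + 7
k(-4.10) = -11.89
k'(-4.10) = -1.20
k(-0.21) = -1.43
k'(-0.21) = 6.58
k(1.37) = 11.47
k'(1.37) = 9.74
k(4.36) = 49.53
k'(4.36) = 15.72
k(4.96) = 59.32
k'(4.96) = 16.92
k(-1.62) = -8.72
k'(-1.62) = 3.76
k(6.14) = 80.68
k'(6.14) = 19.28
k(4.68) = 54.66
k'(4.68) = 16.36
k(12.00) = 228.00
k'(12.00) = 31.00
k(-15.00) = 120.00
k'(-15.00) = -23.00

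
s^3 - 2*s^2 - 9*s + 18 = (s - 3)*(s - 2)*(s + 3)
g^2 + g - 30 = (g - 5)*(g + 6)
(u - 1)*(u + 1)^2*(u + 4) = u^4 + 5*u^3 + 3*u^2 - 5*u - 4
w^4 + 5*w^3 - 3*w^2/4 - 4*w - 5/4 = (w - 1)*(w + 1/2)^2*(w + 5)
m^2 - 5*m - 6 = (m - 6)*(m + 1)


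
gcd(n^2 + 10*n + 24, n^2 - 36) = n + 6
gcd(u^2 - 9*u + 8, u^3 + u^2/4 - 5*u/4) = u - 1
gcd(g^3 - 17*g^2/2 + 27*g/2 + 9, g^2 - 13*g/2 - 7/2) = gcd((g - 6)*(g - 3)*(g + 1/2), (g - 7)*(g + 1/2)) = g + 1/2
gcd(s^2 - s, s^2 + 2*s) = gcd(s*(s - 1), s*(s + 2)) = s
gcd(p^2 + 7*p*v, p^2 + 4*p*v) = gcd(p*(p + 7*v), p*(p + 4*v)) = p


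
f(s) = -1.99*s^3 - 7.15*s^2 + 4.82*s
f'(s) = -5.97*s^2 - 14.3*s + 4.82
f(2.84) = -89.56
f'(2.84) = -83.94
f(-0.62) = -5.26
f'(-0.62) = 11.39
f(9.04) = -2010.88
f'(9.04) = -612.33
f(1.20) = -7.95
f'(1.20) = -20.94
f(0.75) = -1.25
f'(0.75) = -9.26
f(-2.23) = -24.24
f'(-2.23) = 7.02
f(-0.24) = -1.54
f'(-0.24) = 7.91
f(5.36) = -486.02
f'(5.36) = -243.34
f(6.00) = -658.32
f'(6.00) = -295.90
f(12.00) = -4410.48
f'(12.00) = -1026.46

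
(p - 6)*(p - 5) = p^2 - 11*p + 30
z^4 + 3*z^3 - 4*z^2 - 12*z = z*(z - 2)*(z + 2)*(z + 3)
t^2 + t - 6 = (t - 2)*(t + 3)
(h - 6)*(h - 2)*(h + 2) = h^3 - 6*h^2 - 4*h + 24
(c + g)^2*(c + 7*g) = c^3 + 9*c^2*g + 15*c*g^2 + 7*g^3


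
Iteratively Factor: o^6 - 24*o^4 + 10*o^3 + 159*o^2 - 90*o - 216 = (o + 1)*(o^5 - o^4 - 23*o^3 + 33*o^2 + 126*o - 216) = (o + 1)*(o + 4)*(o^4 - 5*o^3 - 3*o^2 + 45*o - 54) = (o - 3)*(o + 1)*(o + 4)*(o^3 - 2*o^2 - 9*o + 18) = (o - 3)*(o - 2)*(o + 1)*(o + 4)*(o^2 - 9) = (o - 3)^2*(o - 2)*(o + 1)*(o + 4)*(o + 3)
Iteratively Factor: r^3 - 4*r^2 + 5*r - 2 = (r - 2)*(r^2 - 2*r + 1) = (r - 2)*(r - 1)*(r - 1)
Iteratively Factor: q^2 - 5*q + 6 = (q - 2)*(q - 3)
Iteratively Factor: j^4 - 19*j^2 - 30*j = (j + 3)*(j^3 - 3*j^2 - 10*j) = (j - 5)*(j + 3)*(j^2 + 2*j) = j*(j - 5)*(j + 3)*(j + 2)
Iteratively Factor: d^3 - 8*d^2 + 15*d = (d)*(d^2 - 8*d + 15) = d*(d - 5)*(d - 3)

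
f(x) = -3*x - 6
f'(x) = -3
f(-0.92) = -3.24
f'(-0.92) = -3.00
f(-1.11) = -2.67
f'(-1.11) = -3.00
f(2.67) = -14.01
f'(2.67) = -3.00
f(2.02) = -12.06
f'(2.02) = -3.00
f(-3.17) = 3.51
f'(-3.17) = -3.00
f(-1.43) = -1.71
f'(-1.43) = -3.00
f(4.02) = -18.06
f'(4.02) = -3.00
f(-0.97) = -3.09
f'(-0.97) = -3.00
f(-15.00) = 39.00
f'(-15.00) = -3.00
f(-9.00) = 21.00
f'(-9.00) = -3.00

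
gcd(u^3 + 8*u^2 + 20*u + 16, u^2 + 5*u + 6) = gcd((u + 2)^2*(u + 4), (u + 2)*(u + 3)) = u + 2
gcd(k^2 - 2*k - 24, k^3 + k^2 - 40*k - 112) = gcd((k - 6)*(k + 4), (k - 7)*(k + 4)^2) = k + 4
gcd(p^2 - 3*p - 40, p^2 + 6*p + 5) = p + 5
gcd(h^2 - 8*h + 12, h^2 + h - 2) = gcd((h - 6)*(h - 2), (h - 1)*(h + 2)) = 1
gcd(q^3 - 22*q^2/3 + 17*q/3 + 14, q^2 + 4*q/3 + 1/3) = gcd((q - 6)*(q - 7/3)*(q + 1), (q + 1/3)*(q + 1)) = q + 1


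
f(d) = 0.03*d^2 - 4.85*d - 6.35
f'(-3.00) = -5.03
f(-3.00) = 8.47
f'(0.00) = -4.85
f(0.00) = -6.35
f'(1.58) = -4.76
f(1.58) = -13.94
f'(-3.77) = -5.08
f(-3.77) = 12.36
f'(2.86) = -4.68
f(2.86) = -19.98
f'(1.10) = -4.78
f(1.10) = -11.65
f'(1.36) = -4.77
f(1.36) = -12.89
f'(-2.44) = -5.00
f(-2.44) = 5.66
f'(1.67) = -4.75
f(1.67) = -14.37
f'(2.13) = -4.72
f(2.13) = -16.54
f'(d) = 0.06*d - 4.85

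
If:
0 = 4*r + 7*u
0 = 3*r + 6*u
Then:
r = 0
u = 0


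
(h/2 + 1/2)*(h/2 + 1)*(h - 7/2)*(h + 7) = h^4/4 + 13*h^3/8 - 3*h^2 - 133*h/8 - 49/4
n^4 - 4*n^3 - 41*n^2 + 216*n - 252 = (n - 6)*(n - 3)*(n - 2)*(n + 7)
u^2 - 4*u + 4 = (u - 2)^2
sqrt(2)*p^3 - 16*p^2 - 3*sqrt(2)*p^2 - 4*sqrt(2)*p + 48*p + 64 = (p - 4)*(p - 8*sqrt(2))*(sqrt(2)*p + sqrt(2))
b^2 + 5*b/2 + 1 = (b + 1/2)*(b + 2)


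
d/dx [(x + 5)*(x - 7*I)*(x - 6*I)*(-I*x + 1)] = -4*I*x^3 + x^2*(-36 - 15*I) + x*(-120 + 58*I) - 42 + 145*I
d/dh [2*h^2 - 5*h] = 4*h - 5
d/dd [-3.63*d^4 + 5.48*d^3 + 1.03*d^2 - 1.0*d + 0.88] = -14.52*d^3 + 16.44*d^2 + 2.06*d - 1.0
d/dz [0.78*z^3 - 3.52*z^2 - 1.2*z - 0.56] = 2.34*z^2 - 7.04*z - 1.2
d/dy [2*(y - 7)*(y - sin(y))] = 2*y + 2*(7 - y)*(cos(y) - 1) - 2*sin(y)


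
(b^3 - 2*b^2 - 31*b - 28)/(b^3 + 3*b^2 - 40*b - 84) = (b^3 - 2*b^2 - 31*b - 28)/(b^3 + 3*b^2 - 40*b - 84)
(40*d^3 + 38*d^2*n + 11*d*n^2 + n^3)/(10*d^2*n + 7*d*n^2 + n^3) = (4*d + n)/n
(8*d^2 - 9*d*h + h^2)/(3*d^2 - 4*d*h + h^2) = (8*d - h)/(3*d - h)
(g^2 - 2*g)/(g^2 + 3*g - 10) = g/(g + 5)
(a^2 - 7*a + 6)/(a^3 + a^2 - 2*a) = (a - 6)/(a*(a + 2))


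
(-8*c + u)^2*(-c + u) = -64*c^3 + 80*c^2*u - 17*c*u^2 + u^3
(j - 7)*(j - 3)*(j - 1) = j^3 - 11*j^2 + 31*j - 21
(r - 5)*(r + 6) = r^2 + r - 30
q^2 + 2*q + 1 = (q + 1)^2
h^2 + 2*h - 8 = (h - 2)*(h + 4)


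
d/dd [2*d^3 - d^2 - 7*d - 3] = 6*d^2 - 2*d - 7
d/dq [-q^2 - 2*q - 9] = -2*q - 2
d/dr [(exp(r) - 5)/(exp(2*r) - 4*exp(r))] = (-exp(2*r) + 10*exp(r) - 20)*exp(-r)/(exp(2*r) - 8*exp(r) + 16)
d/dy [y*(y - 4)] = 2*y - 4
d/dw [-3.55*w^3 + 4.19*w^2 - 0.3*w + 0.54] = -10.65*w^2 + 8.38*w - 0.3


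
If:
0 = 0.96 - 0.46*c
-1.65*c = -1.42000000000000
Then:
No Solution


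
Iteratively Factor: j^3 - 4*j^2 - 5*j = (j + 1)*(j^2 - 5*j) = (j - 5)*(j + 1)*(j)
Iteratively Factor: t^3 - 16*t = (t - 4)*(t^2 + 4*t) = t*(t - 4)*(t + 4)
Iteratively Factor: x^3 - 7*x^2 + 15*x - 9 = (x - 1)*(x^2 - 6*x + 9) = (x - 3)*(x - 1)*(x - 3)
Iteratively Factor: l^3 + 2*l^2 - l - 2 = (l - 1)*(l^2 + 3*l + 2) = (l - 1)*(l + 1)*(l + 2)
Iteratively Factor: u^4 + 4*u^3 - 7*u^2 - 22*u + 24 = (u - 2)*(u^3 + 6*u^2 + 5*u - 12) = (u - 2)*(u + 4)*(u^2 + 2*u - 3) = (u - 2)*(u + 3)*(u + 4)*(u - 1)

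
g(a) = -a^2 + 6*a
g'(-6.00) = 18.00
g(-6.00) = -72.00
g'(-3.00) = 12.00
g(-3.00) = -27.00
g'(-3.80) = 13.60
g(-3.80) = -37.24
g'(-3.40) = 12.80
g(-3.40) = -31.96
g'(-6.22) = 18.44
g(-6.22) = -76.01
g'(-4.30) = 14.60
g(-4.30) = -44.29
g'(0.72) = 4.56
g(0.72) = 3.80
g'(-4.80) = 15.60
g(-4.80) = -51.84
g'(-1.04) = 8.08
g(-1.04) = -7.32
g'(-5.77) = 17.54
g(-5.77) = -67.91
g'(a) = 6 - 2*a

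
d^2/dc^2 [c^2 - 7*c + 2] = 2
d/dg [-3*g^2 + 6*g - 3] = 6 - 6*g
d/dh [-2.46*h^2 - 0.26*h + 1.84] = -4.92*h - 0.26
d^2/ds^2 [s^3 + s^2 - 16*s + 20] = 6*s + 2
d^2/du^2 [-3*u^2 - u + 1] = -6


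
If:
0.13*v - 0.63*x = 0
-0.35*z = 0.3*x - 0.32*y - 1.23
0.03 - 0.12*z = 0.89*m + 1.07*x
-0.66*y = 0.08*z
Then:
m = 1.42323232323232*z - 4.89550561797753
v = 19.8692307692308 - 6.28041958041958*z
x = 4.1 - 1.2959595959596*z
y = -0.121212121212121*z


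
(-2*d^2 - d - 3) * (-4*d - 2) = 8*d^3 + 8*d^2 + 14*d + 6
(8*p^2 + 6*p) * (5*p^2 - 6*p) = 40*p^4 - 18*p^3 - 36*p^2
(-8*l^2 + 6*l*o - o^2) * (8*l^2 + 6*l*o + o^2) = -64*l^4 + 20*l^2*o^2 - o^4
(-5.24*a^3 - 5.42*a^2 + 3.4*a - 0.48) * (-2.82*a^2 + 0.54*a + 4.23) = 14.7768*a^5 + 12.4548*a^4 - 34.68*a^3 - 19.737*a^2 + 14.1228*a - 2.0304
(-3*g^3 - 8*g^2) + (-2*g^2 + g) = -3*g^3 - 10*g^2 + g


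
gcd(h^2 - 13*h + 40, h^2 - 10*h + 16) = h - 8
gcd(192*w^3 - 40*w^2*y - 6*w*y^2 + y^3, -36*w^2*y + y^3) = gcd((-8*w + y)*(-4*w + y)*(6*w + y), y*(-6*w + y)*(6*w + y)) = 6*w + y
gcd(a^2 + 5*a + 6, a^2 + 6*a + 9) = a + 3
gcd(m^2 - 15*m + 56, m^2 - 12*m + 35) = m - 7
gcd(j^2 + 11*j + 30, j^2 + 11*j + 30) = j^2 + 11*j + 30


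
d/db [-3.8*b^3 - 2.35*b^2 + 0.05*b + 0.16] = -11.4*b^2 - 4.7*b + 0.05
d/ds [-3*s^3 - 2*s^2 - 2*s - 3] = -9*s^2 - 4*s - 2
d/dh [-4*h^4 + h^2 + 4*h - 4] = -16*h^3 + 2*h + 4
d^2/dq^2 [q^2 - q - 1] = 2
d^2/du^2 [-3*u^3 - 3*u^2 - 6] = -18*u - 6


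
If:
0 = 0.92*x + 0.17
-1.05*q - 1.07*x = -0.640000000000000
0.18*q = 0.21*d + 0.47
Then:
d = -1.55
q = 0.80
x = -0.18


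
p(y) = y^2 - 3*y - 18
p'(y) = 2*y - 3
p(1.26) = -20.19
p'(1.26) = -0.48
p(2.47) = -19.31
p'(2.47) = 1.94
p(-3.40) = 3.76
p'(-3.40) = -9.80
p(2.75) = -18.69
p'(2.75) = 2.50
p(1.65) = -20.23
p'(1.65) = 0.30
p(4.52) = -11.13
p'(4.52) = 6.04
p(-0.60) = -15.84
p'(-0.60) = -4.20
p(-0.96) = -14.20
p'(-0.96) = -4.92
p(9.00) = 36.00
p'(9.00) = 15.00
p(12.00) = 90.00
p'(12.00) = 21.00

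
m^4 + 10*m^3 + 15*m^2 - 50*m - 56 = (m - 2)*(m + 1)*(m + 4)*(m + 7)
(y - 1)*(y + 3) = y^2 + 2*y - 3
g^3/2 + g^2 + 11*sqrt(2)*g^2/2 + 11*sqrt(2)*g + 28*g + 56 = (g/2 + 1)*(g + 4*sqrt(2))*(g + 7*sqrt(2))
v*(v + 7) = v^2 + 7*v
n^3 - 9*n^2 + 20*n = n*(n - 5)*(n - 4)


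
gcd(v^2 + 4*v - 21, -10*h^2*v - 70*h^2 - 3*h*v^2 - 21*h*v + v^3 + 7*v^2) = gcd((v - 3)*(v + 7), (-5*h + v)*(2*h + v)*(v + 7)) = v + 7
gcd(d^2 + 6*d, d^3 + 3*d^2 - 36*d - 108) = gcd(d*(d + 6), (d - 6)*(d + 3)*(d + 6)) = d + 6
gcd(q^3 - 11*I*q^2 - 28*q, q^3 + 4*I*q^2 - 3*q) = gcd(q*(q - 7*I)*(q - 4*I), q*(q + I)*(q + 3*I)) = q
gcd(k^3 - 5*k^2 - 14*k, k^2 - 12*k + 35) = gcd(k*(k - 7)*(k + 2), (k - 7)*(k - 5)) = k - 7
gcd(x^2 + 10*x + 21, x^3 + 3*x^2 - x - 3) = x + 3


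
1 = 1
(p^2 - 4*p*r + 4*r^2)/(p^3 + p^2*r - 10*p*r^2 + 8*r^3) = (p - 2*r)/(p^2 + 3*p*r - 4*r^2)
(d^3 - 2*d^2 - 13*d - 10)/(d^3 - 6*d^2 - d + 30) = (d + 1)/(d - 3)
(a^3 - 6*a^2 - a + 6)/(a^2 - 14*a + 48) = (a^2 - 1)/(a - 8)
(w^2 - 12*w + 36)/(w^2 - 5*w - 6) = (w - 6)/(w + 1)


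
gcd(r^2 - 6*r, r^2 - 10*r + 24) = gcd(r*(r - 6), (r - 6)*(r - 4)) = r - 6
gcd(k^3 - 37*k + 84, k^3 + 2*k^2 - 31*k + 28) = k^2 + 3*k - 28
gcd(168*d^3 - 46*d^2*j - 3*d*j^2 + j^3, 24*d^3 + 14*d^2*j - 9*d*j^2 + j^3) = 24*d^2 - 10*d*j + j^2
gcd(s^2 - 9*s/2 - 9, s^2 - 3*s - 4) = 1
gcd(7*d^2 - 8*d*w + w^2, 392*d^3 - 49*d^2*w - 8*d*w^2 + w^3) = -7*d + w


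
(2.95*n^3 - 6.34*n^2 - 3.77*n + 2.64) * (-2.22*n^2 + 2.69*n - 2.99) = -6.549*n^5 + 22.0103*n^4 - 17.5057*n^3 + 2.9545*n^2 + 18.3739*n - 7.8936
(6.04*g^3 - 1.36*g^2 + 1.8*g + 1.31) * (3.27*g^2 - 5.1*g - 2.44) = 19.7508*g^5 - 35.2512*g^4 - 1.9156*g^3 - 1.5779*g^2 - 11.073*g - 3.1964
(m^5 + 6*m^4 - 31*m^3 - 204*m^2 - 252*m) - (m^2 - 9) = m^5 + 6*m^4 - 31*m^3 - 205*m^2 - 252*m + 9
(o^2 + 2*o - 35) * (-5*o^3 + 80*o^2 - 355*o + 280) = -5*o^5 + 70*o^4 - 20*o^3 - 3230*o^2 + 12985*o - 9800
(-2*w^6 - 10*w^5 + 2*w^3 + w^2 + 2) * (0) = 0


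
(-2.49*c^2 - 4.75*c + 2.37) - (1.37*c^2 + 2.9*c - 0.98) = -3.86*c^2 - 7.65*c + 3.35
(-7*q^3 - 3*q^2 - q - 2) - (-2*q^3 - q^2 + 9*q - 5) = -5*q^3 - 2*q^2 - 10*q + 3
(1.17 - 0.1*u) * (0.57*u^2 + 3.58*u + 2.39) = -0.057*u^3 + 0.3089*u^2 + 3.9496*u + 2.7963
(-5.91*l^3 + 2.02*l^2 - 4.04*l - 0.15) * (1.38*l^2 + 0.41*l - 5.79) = -8.1558*l^5 + 0.3645*l^4 + 29.4719*l^3 - 13.5592*l^2 + 23.3301*l + 0.8685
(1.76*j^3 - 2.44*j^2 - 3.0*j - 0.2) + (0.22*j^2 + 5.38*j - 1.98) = 1.76*j^3 - 2.22*j^2 + 2.38*j - 2.18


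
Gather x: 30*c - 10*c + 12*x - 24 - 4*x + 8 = 20*c + 8*x - 16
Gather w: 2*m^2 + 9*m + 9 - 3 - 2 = 2*m^2 + 9*m + 4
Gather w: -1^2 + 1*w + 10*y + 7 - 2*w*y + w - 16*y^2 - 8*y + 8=w*(2 - 2*y) - 16*y^2 + 2*y + 14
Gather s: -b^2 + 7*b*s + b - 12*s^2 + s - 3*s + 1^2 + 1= -b^2 + b - 12*s^2 + s*(7*b - 2) + 2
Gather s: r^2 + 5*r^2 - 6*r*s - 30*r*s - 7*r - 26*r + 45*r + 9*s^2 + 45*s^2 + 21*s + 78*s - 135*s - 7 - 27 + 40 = 6*r^2 + 12*r + 54*s^2 + s*(-36*r - 36) + 6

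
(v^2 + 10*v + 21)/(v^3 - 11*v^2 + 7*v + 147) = (v + 7)/(v^2 - 14*v + 49)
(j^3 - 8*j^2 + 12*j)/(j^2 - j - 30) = j*(j - 2)/(j + 5)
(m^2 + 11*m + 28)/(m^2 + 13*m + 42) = (m + 4)/(m + 6)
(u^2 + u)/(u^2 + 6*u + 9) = u*(u + 1)/(u^2 + 6*u + 9)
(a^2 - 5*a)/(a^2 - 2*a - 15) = a/(a + 3)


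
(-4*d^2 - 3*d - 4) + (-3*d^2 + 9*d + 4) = -7*d^2 + 6*d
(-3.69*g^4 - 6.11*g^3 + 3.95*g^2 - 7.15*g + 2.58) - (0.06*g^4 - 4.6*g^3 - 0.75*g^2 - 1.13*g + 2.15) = -3.75*g^4 - 1.51*g^3 + 4.7*g^2 - 6.02*g + 0.43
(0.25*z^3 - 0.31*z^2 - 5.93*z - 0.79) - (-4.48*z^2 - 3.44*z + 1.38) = 0.25*z^3 + 4.17*z^2 - 2.49*z - 2.17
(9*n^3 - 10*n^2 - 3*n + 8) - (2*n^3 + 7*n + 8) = 7*n^3 - 10*n^2 - 10*n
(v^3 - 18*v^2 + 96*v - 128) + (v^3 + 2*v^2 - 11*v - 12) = 2*v^3 - 16*v^2 + 85*v - 140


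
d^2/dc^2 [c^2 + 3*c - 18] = 2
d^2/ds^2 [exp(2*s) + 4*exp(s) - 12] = 4*(exp(s) + 1)*exp(s)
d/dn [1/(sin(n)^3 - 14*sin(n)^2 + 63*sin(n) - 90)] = (-3*sin(n)^2 + 28*sin(n) - 63)*cos(n)/(sin(n)^3 - 14*sin(n)^2 + 63*sin(n) - 90)^2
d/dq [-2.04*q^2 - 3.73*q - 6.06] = -4.08*q - 3.73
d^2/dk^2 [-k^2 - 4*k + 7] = -2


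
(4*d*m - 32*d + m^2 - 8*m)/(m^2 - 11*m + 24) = (4*d + m)/(m - 3)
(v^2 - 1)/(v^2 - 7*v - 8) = (v - 1)/(v - 8)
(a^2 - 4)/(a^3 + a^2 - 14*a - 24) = (a - 2)/(a^2 - a - 12)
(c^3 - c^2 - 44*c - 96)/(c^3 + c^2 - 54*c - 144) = (c + 4)/(c + 6)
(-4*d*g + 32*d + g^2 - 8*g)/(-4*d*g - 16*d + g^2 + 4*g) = (g - 8)/(g + 4)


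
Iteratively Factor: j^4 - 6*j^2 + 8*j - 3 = (j - 1)*(j^3 + j^2 - 5*j + 3) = (j - 1)^2*(j^2 + 2*j - 3) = (j - 1)^3*(j + 3)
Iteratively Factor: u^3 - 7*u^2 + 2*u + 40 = (u - 4)*(u^2 - 3*u - 10) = (u - 5)*(u - 4)*(u + 2)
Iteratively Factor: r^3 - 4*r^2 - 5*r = (r)*(r^2 - 4*r - 5) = r*(r - 5)*(r + 1)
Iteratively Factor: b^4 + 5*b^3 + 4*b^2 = (b + 1)*(b^3 + 4*b^2) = (b + 1)*(b + 4)*(b^2) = b*(b + 1)*(b + 4)*(b)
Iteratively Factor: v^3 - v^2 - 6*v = (v - 3)*(v^2 + 2*v) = v*(v - 3)*(v + 2)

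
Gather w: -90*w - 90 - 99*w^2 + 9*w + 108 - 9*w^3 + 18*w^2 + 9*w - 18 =-9*w^3 - 81*w^2 - 72*w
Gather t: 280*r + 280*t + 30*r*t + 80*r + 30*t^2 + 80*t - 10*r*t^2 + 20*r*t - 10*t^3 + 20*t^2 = 360*r - 10*t^3 + t^2*(50 - 10*r) + t*(50*r + 360)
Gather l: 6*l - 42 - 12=6*l - 54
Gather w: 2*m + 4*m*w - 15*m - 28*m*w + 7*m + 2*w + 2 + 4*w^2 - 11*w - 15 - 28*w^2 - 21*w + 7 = -6*m - 24*w^2 + w*(-24*m - 30) - 6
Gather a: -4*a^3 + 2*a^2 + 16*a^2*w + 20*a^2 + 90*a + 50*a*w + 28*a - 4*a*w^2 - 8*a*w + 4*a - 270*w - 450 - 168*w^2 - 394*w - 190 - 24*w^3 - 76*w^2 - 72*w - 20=-4*a^3 + a^2*(16*w + 22) + a*(-4*w^2 + 42*w + 122) - 24*w^3 - 244*w^2 - 736*w - 660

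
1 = 1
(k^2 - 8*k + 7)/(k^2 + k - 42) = (k^2 - 8*k + 7)/(k^2 + k - 42)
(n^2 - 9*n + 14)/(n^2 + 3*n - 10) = (n - 7)/(n + 5)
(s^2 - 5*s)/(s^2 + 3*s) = (s - 5)/(s + 3)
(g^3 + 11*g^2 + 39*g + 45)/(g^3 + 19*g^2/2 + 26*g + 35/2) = 2*(g^2 + 6*g + 9)/(2*g^2 + 9*g + 7)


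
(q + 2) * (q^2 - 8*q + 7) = q^3 - 6*q^2 - 9*q + 14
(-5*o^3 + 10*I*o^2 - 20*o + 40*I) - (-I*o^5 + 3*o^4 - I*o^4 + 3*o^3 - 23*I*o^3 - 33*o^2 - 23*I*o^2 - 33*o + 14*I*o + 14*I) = I*o^5 - 3*o^4 + I*o^4 - 8*o^3 + 23*I*o^3 + 33*o^2 + 33*I*o^2 + 13*o - 14*I*o + 26*I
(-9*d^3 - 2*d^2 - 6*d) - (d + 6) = -9*d^3 - 2*d^2 - 7*d - 6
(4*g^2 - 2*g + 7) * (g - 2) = 4*g^3 - 10*g^2 + 11*g - 14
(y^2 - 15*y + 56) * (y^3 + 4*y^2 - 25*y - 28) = y^5 - 11*y^4 - 29*y^3 + 571*y^2 - 980*y - 1568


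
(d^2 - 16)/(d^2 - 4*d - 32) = (d - 4)/(d - 8)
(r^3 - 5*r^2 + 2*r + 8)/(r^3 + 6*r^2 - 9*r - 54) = (r^3 - 5*r^2 + 2*r + 8)/(r^3 + 6*r^2 - 9*r - 54)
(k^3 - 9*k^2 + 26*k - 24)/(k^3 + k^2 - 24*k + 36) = (k - 4)/(k + 6)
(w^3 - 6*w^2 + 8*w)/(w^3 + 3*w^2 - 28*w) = (w - 2)/(w + 7)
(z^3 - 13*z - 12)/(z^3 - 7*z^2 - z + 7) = (z^2 - z - 12)/(z^2 - 8*z + 7)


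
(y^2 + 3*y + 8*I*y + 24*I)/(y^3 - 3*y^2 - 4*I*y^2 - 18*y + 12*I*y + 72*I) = (y + 8*I)/(y^2 + y*(-6 - 4*I) + 24*I)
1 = 1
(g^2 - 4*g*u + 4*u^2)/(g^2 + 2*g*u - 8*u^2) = (g - 2*u)/(g + 4*u)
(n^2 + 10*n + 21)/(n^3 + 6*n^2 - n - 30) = (n + 7)/(n^2 + 3*n - 10)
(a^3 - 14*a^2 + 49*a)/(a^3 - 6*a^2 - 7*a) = (a - 7)/(a + 1)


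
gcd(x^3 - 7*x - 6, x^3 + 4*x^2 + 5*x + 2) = x^2 + 3*x + 2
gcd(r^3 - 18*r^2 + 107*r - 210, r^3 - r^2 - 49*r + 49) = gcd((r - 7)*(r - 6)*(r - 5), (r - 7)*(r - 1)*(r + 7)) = r - 7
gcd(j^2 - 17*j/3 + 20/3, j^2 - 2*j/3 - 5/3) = j - 5/3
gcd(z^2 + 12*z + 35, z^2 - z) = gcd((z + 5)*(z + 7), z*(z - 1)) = 1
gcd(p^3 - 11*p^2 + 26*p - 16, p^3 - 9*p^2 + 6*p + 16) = p^2 - 10*p + 16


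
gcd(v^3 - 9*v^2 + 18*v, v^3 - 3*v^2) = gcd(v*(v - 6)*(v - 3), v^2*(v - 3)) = v^2 - 3*v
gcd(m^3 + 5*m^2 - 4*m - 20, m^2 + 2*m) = m + 2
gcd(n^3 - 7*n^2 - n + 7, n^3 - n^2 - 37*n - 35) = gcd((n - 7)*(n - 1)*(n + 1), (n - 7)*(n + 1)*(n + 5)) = n^2 - 6*n - 7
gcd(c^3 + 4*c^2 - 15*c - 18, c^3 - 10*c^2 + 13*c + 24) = c^2 - 2*c - 3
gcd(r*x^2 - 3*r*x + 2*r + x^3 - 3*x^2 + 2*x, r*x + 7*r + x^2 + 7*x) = r + x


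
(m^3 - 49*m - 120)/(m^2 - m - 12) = (m^2 - 3*m - 40)/(m - 4)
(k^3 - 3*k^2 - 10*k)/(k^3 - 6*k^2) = (k^2 - 3*k - 10)/(k*(k - 6))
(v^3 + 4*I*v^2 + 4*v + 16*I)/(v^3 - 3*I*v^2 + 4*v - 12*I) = (v + 4*I)/(v - 3*I)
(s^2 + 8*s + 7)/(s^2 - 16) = (s^2 + 8*s + 7)/(s^2 - 16)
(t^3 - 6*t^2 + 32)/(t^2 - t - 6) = (t^2 - 8*t + 16)/(t - 3)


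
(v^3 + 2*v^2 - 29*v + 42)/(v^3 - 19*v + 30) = (v + 7)/(v + 5)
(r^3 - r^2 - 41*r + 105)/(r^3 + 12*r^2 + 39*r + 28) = (r^2 - 8*r + 15)/(r^2 + 5*r + 4)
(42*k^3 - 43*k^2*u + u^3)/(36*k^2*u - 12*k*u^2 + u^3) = (-7*k^2 + 6*k*u + u^2)/(u*(-6*k + u))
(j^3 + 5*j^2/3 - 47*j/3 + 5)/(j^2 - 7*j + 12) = (3*j^2 + 14*j - 5)/(3*(j - 4))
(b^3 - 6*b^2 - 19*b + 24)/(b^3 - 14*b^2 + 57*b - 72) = (b^2 + 2*b - 3)/(b^2 - 6*b + 9)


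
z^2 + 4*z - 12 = (z - 2)*(z + 6)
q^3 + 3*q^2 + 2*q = q*(q + 1)*(q + 2)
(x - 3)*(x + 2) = x^2 - x - 6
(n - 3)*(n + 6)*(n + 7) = n^3 + 10*n^2 + 3*n - 126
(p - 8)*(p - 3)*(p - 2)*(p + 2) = p^4 - 11*p^3 + 20*p^2 + 44*p - 96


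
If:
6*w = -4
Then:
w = -2/3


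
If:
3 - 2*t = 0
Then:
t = 3/2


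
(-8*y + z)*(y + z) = -8*y^2 - 7*y*z + z^2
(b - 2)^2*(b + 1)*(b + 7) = b^4 + 4*b^3 - 21*b^2 + 4*b + 28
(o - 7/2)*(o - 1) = o^2 - 9*o/2 + 7/2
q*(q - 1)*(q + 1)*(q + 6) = q^4 + 6*q^3 - q^2 - 6*q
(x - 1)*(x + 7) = x^2 + 6*x - 7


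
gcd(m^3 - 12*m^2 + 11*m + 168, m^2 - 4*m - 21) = m^2 - 4*m - 21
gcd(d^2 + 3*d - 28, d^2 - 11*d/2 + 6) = d - 4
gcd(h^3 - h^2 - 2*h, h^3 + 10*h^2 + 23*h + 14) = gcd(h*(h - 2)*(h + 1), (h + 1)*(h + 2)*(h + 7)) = h + 1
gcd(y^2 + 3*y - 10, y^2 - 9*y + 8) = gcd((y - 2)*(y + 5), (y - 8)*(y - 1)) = 1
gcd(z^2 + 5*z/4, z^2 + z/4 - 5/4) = z + 5/4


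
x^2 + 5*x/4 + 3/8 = (x + 1/2)*(x + 3/4)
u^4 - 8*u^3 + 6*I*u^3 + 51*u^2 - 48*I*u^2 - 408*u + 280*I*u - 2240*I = (u - 8)*(u - 7*I)*(u + 5*I)*(u + 8*I)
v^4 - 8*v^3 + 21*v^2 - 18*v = v*(v - 3)^2*(v - 2)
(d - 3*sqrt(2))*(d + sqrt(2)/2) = d^2 - 5*sqrt(2)*d/2 - 3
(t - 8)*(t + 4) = t^2 - 4*t - 32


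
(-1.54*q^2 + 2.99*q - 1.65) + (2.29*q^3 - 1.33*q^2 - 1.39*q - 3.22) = 2.29*q^3 - 2.87*q^2 + 1.6*q - 4.87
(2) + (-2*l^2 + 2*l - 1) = -2*l^2 + 2*l + 1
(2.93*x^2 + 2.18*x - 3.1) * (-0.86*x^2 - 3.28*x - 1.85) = -2.5198*x^4 - 11.4852*x^3 - 9.9049*x^2 + 6.135*x + 5.735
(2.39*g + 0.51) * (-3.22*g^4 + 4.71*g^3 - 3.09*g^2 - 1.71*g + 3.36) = -7.6958*g^5 + 9.6147*g^4 - 4.983*g^3 - 5.6628*g^2 + 7.1583*g + 1.7136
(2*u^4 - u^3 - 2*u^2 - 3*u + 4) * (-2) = -4*u^4 + 2*u^3 + 4*u^2 + 6*u - 8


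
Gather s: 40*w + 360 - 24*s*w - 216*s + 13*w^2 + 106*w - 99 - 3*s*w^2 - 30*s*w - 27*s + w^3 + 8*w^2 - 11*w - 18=s*(-3*w^2 - 54*w - 243) + w^3 + 21*w^2 + 135*w + 243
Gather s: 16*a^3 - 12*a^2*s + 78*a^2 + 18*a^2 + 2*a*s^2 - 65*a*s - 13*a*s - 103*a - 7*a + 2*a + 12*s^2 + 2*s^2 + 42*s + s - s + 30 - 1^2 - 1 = 16*a^3 + 96*a^2 - 108*a + s^2*(2*a + 14) + s*(-12*a^2 - 78*a + 42) + 28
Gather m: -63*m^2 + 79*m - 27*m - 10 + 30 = -63*m^2 + 52*m + 20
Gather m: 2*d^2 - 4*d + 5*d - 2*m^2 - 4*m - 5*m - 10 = 2*d^2 + d - 2*m^2 - 9*m - 10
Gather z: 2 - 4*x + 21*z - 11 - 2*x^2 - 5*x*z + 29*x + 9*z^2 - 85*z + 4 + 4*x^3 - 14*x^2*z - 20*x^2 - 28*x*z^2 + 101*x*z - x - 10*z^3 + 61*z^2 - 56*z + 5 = 4*x^3 - 22*x^2 + 24*x - 10*z^3 + z^2*(70 - 28*x) + z*(-14*x^2 + 96*x - 120)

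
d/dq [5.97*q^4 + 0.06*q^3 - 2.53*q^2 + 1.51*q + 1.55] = 23.88*q^3 + 0.18*q^2 - 5.06*q + 1.51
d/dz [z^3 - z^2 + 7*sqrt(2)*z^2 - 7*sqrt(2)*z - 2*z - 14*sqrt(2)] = 3*z^2 - 2*z + 14*sqrt(2)*z - 7*sqrt(2) - 2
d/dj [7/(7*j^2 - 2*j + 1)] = 14*(1 - 7*j)/(7*j^2 - 2*j + 1)^2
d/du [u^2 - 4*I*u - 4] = 2*u - 4*I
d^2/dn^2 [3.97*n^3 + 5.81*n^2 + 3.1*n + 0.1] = 23.82*n + 11.62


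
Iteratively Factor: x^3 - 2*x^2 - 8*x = (x - 4)*(x^2 + 2*x) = (x - 4)*(x + 2)*(x)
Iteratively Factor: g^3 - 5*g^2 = (g)*(g^2 - 5*g) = g^2*(g - 5)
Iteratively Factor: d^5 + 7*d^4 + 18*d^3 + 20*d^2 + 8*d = (d + 2)*(d^4 + 5*d^3 + 8*d^2 + 4*d) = d*(d + 2)*(d^3 + 5*d^2 + 8*d + 4) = d*(d + 2)^2*(d^2 + 3*d + 2) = d*(d + 2)^3*(d + 1)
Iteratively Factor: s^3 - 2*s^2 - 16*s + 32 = (s + 4)*(s^2 - 6*s + 8) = (s - 2)*(s + 4)*(s - 4)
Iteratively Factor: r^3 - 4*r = (r + 2)*(r^2 - 2*r) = (r - 2)*(r + 2)*(r)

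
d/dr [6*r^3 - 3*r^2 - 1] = 6*r*(3*r - 1)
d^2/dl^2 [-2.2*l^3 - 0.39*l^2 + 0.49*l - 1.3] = -13.2*l - 0.78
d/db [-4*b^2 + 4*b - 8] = 4 - 8*b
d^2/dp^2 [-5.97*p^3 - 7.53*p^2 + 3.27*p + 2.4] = -35.82*p - 15.06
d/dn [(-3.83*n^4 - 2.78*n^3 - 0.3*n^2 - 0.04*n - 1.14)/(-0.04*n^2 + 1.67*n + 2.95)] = (0.3064*n^5 - 19.0771*n^4 - 54.4792*n^3 - 25.1056*n^2 - 1.8612*n + 1.7858)/(0.0016*n^4 - 0.1336*n^3 + 2.5529*n^2 + 9.853*n + 8.7025)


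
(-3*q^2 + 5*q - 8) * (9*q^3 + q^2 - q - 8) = -27*q^5 + 42*q^4 - 64*q^3 + 11*q^2 - 32*q + 64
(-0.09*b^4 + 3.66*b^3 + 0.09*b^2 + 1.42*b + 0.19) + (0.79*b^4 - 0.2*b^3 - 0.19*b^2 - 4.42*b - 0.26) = 0.7*b^4 + 3.46*b^3 - 0.1*b^2 - 3.0*b - 0.07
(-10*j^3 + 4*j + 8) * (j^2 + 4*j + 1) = -10*j^5 - 40*j^4 - 6*j^3 + 24*j^2 + 36*j + 8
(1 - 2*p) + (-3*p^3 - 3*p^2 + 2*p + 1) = -3*p^3 - 3*p^2 + 2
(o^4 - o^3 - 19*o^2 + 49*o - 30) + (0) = o^4 - o^3 - 19*o^2 + 49*o - 30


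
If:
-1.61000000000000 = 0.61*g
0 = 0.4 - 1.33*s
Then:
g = -2.64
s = 0.30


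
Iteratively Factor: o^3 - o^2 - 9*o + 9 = (o - 3)*(o^2 + 2*o - 3) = (o - 3)*(o - 1)*(o + 3)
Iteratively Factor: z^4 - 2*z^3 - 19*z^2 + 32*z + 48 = (z - 4)*(z^3 + 2*z^2 - 11*z - 12) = (z - 4)*(z - 3)*(z^2 + 5*z + 4) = (z - 4)*(z - 3)*(z + 1)*(z + 4)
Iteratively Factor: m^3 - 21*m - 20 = (m - 5)*(m^2 + 5*m + 4) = (m - 5)*(m + 1)*(m + 4)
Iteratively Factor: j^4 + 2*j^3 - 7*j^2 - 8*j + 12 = (j - 2)*(j^3 + 4*j^2 + j - 6) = (j - 2)*(j + 2)*(j^2 + 2*j - 3) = (j - 2)*(j + 2)*(j + 3)*(j - 1)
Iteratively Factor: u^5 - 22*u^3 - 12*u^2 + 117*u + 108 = (u - 3)*(u^4 + 3*u^3 - 13*u^2 - 51*u - 36) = (u - 3)*(u + 3)*(u^3 - 13*u - 12) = (u - 3)*(u + 1)*(u + 3)*(u^2 - u - 12) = (u - 4)*(u - 3)*(u + 1)*(u + 3)*(u + 3)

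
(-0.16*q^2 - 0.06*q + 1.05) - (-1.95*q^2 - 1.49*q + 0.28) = 1.79*q^2 + 1.43*q + 0.77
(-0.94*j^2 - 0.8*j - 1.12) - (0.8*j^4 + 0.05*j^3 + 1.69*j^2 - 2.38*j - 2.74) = -0.8*j^4 - 0.05*j^3 - 2.63*j^2 + 1.58*j + 1.62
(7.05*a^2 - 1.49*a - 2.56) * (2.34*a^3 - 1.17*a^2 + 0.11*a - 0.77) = 16.497*a^5 - 11.7351*a^4 - 3.4716*a^3 - 2.5972*a^2 + 0.8657*a + 1.9712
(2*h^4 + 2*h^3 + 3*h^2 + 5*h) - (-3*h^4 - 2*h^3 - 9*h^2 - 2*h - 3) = 5*h^4 + 4*h^3 + 12*h^2 + 7*h + 3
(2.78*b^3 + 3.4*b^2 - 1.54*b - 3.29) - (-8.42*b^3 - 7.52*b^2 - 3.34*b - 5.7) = 11.2*b^3 + 10.92*b^2 + 1.8*b + 2.41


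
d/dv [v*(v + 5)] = 2*v + 5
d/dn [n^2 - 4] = 2*n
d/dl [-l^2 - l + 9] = -2*l - 1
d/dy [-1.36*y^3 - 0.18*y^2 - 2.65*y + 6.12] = -4.08*y^2 - 0.36*y - 2.65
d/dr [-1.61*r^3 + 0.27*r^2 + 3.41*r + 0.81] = -4.83*r^2 + 0.54*r + 3.41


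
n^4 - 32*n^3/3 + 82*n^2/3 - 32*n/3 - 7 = (n - 7)*(n - 3)*(n - 1)*(n + 1/3)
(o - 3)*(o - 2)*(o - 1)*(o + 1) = o^4 - 5*o^3 + 5*o^2 + 5*o - 6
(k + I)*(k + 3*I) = k^2 + 4*I*k - 3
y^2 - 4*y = y*(y - 4)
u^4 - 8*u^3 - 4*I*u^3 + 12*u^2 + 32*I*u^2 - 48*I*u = u*(u - 6)*(u - 2)*(u - 4*I)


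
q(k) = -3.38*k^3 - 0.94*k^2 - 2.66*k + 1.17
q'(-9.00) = -807.08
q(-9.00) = 2412.99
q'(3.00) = -99.56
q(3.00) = -106.53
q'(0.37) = -4.74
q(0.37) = -0.11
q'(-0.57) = -4.88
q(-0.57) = 3.01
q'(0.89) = -12.37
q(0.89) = -4.32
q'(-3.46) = -117.55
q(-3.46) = 139.13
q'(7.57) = -597.96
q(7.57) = -1539.07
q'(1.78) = -38.13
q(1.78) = -25.61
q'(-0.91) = -9.35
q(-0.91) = 5.36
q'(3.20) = -112.51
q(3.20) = -127.72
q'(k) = -10.14*k^2 - 1.88*k - 2.66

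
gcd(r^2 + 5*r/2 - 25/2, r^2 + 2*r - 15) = r + 5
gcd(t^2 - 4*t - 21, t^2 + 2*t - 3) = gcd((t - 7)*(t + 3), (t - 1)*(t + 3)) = t + 3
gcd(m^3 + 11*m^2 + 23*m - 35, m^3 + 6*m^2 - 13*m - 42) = m + 7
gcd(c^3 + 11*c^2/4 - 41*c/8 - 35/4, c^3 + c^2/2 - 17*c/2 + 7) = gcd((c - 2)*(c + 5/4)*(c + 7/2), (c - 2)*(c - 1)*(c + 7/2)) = c^2 + 3*c/2 - 7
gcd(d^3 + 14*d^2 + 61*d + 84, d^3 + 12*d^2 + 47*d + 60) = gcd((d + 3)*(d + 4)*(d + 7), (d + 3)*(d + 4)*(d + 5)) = d^2 + 7*d + 12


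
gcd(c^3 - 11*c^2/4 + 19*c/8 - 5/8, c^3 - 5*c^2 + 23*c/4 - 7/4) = c^2 - 3*c/2 + 1/2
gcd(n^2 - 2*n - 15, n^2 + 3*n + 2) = 1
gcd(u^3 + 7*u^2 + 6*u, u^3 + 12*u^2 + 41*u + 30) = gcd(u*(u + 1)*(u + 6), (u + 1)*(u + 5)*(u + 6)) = u^2 + 7*u + 6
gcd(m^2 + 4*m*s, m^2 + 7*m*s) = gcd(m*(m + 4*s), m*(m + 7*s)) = m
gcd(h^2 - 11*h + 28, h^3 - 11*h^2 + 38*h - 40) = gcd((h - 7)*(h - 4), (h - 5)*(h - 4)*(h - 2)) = h - 4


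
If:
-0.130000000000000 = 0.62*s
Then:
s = -0.21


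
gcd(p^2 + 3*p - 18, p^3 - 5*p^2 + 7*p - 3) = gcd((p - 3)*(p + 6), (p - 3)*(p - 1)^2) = p - 3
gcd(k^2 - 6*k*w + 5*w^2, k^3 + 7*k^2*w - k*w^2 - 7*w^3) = -k + w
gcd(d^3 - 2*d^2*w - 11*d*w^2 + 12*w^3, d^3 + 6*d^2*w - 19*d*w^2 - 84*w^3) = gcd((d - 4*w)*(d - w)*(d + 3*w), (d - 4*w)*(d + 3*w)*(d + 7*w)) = -d^2 + d*w + 12*w^2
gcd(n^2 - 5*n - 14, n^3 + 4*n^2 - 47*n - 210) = n - 7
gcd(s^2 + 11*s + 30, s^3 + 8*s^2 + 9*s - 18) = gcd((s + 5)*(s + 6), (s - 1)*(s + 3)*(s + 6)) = s + 6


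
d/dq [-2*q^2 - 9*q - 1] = -4*q - 9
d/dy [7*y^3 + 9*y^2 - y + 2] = 21*y^2 + 18*y - 1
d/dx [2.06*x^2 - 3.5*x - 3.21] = 4.12*x - 3.5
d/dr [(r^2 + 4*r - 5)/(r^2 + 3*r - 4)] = -1/(r^2 + 8*r + 16)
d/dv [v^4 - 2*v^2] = 4*v*(v^2 - 1)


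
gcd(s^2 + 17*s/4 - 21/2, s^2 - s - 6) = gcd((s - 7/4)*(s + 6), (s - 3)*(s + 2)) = 1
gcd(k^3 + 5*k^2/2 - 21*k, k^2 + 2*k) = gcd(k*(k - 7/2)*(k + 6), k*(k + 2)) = k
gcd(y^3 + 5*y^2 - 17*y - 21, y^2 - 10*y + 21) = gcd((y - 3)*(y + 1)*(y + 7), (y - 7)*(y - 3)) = y - 3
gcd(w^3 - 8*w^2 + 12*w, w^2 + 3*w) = w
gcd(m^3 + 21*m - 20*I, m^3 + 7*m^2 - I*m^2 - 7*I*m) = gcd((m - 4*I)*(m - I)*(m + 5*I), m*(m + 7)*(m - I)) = m - I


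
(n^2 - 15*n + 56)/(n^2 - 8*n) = (n - 7)/n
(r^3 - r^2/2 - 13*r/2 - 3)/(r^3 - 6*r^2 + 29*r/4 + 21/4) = 2*(r + 2)/(2*r - 7)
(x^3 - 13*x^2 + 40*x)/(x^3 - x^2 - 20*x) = (x - 8)/(x + 4)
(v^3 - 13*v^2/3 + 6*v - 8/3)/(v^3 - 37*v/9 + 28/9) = 3*(v - 2)/(3*v + 7)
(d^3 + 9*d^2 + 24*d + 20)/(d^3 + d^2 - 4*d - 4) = (d^2 + 7*d + 10)/(d^2 - d - 2)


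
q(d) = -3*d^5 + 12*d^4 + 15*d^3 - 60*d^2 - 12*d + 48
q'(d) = -15*d^4 + 48*d^3 + 45*d^2 - 120*d - 12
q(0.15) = 44.91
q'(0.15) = -28.83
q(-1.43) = -33.28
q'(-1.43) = 48.53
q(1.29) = -12.61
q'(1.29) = -30.41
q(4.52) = -498.03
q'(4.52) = -1463.47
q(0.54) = 27.27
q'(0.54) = -57.40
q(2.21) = 18.44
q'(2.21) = 102.87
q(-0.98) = 1.80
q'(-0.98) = 89.81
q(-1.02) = -1.80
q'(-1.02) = 90.04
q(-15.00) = 2821728.00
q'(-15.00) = -909462.00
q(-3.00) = 840.00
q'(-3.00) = -1758.00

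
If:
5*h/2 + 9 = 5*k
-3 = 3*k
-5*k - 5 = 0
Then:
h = -28/5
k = -1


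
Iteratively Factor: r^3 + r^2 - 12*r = (r + 4)*(r^2 - 3*r) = (r - 3)*(r + 4)*(r)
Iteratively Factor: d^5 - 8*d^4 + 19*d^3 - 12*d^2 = (d - 4)*(d^4 - 4*d^3 + 3*d^2) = d*(d - 4)*(d^3 - 4*d^2 + 3*d) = d*(d - 4)*(d - 3)*(d^2 - d) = d*(d - 4)*(d - 3)*(d - 1)*(d)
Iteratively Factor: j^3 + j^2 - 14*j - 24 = (j + 3)*(j^2 - 2*j - 8) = (j - 4)*(j + 3)*(j + 2)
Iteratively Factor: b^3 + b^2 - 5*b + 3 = (b - 1)*(b^2 + 2*b - 3) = (b - 1)^2*(b + 3)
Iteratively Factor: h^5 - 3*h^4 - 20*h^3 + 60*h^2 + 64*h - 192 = (h + 2)*(h^4 - 5*h^3 - 10*h^2 + 80*h - 96) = (h - 3)*(h + 2)*(h^3 - 2*h^2 - 16*h + 32) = (h - 3)*(h - 2)*(h + 2)*(h^2 - 16) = (h - 4)*(h - 3)*(h - 2)*(h + 2)*(h + 4)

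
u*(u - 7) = u^2 - 7*u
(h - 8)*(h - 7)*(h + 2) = h^3 - 13*h^2 + 26*h + 112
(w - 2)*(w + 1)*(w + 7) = w^3 + 6*w^2 - 9*w - 14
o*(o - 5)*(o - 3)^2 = o^4 - 11*o^3 + 39*o^2 - 45*o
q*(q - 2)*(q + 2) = q^3 - 4*q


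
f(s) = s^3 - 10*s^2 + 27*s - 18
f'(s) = 3*s^2 - 20*s + 27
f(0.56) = -5.84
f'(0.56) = 16.74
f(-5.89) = -728.29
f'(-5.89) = 248.88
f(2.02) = 3.98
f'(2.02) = -1.16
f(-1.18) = -65.43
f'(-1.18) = 54.78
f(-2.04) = -123.19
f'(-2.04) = 80.28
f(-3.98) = -346.91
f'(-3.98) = 154.12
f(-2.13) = -130.54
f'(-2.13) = 83.21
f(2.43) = 2.91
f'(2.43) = -3.89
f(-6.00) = -756.00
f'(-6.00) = 255.00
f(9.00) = 144.00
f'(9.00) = 90.00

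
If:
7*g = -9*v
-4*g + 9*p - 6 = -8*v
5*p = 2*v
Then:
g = -135/293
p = 42/293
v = 105/293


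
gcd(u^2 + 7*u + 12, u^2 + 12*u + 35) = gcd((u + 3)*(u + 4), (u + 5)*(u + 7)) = 1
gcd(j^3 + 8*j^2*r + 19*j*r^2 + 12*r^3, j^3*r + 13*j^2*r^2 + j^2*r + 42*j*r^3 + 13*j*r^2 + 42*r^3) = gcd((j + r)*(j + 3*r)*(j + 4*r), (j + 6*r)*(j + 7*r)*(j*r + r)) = 1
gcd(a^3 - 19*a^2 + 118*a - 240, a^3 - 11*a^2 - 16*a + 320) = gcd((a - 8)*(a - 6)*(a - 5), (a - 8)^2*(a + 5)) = a - 8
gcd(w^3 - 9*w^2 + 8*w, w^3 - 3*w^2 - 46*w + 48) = w^2 - 9*w + 8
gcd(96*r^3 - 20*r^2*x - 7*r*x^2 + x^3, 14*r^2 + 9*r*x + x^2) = 1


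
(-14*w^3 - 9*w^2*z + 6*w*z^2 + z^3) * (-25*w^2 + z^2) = 350*w^5 + 225*w^4*z - 164*w^3*z^2 - 34*w^2*z^3 + 6*w*z^4 + z^5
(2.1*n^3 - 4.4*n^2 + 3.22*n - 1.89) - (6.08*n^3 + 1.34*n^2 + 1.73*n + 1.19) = -3.98*n^3 - 5.74*n^2 + 1.49*n - 3.08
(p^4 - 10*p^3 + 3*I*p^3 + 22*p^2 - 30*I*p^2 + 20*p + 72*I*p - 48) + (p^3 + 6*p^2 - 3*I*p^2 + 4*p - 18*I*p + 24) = p^4 - 9*p^3 + 3*I*p^3 + 28*p^2 - 33*I*p^2 + 24*p + 54*I*p - 24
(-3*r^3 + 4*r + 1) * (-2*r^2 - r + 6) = 6*r^5 + 3*r^4 - 26*r^3 - 6*r^2 + 23*r + 6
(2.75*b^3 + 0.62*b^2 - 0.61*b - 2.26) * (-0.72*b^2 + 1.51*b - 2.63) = -1.98*b^5 + 3.7061*b^4 - 5.8571*b^3 - 0.9245*b^2 - 1.8083*b + 5.9438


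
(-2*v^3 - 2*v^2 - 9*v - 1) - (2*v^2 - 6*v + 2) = -2*v^3 - 4*v^2 - 3*v - 3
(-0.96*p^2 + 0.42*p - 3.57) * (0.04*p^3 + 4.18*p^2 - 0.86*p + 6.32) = -0.0384*p^5 - 3.996*p^4 + 2.4384*p^3 - 21.351*p^2 + 5.7246*p - 22.5624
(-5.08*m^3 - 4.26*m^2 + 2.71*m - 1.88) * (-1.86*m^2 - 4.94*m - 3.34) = 9.4488*m^5 + 33.0188*m^4 + 32.971*m^3 + 4.3378*m^2 + 0.235800000000001*m + 6.2792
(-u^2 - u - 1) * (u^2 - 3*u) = -u^4 + 2*u^3 + 2*u^2 + 3*u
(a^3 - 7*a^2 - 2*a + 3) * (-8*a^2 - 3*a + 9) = -8*a^5 + 53*a^4 + 46*a^3 - 81*a^2 - 27*a + 27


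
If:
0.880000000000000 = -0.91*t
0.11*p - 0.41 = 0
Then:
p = 3.73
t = -0.97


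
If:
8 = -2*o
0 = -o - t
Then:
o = -4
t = 4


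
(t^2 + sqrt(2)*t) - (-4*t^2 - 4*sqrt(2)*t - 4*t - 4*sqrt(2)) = 5*t^2 + 4*t + 5*sqrt(2)*t + 4*sqrt(2)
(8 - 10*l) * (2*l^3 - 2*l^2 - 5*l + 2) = -20*l^4 + 36*l^3 + 34*l^2 - 60*l + 16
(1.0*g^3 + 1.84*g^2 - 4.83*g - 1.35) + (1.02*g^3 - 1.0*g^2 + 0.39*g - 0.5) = 2.02*g^3 + 0.84*g^2 - 4.44*g - 1.85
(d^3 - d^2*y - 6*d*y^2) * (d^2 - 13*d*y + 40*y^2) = d^5 - 14*d^4*y + 47*d^3*y^2 + 38*d^2*y^3 - 240*d*y^4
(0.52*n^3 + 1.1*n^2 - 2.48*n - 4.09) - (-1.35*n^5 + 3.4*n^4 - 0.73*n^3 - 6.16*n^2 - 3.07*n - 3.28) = 1.35*n^5 - 3.4*n^4 + 1.25*n^3 + 7.26*n^2 + 0.59*n - 0.81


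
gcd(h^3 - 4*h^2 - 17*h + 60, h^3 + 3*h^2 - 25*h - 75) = h - 5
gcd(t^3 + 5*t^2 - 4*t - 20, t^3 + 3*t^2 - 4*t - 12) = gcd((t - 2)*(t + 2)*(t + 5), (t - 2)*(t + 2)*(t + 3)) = t^2 - 4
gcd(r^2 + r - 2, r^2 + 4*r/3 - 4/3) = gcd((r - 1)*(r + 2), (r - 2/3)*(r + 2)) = r + 2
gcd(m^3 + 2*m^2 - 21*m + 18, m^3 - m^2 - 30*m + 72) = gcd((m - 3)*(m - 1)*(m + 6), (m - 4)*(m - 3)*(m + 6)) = m^2 + 3*m - 18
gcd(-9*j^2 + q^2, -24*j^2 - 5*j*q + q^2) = 3*j + q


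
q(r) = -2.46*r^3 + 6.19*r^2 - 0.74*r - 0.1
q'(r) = -7.38*r^2 + 12.38*r - 0.74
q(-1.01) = 9.50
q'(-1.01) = -20.77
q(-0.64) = 3.55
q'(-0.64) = -11.69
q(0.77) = 1.88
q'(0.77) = 4.42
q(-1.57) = 25.84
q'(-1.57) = -38.37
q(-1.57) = 25.84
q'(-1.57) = -38.37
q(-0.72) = 4.56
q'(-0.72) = -13.48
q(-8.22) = 1790.55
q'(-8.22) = -601.16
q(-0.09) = 0.02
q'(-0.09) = -1.91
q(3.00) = -13.03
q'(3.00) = -30.02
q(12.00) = -3368.50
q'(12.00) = -914.90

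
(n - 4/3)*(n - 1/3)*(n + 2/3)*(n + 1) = n^4 - 5*n^2/3 - 10*n/27 + 8/27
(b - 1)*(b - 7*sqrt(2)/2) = b^2 - 7*sqrt(2)*b/2 - b + 7*sqrt(2)/2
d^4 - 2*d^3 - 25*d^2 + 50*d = d*(d - 5)*(d - 2)*(d + 5)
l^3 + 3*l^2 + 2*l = l*(l + 1)*(l + 2)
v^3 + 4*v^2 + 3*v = v*(v + 1)*(v + 3)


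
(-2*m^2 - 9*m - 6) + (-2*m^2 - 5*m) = -4*m^2 - 14*m - 6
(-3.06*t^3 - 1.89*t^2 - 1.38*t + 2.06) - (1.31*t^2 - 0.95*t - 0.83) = -3.06*t^3 - 3.2*t^2 - 0.43*t + 2.89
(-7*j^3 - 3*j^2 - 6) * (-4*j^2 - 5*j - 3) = 28*j^5 + 47*j^4 + 36*j^3 + 33*j^2 + 30*j + 18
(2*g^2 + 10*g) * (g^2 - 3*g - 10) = 2*g^4 + 4*g^3 - 50*g^2 - 100*g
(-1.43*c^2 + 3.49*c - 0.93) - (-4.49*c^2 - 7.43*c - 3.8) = 3.06*c^2 + 10.92*c + 2.87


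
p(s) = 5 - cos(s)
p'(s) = sin(s)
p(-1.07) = 4.52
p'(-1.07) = -0.88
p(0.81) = 4.31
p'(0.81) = 0.72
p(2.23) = 5.61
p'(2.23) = 0.79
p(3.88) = 5.74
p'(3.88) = -0.67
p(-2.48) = 5.79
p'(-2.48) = -0.61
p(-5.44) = 4.33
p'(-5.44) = 0.75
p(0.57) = 4.16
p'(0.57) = 0.54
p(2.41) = 5.74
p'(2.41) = 0.67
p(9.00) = 5.91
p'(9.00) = 0.41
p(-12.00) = 4.16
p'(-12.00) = 0.54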